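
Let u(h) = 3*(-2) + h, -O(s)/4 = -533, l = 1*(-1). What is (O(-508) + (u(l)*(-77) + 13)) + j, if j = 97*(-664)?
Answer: -61724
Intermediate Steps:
j = -64408
l = -1
O(s) = 2132 (O(s) = -4*(-533) = 2132)
u(h) = -6 + h
(O(-508) + (u(l)*(-77) + 13)) + j = (2132 + ((-6 - 1)*(-77) + 13)) - 64408 = (2132 + (-7*(-77) + 13)) - 64408 = (2132 + (539 + 13)) - 64408 = (2132 + 552) - 64408 = 2684 - 64408 = -61724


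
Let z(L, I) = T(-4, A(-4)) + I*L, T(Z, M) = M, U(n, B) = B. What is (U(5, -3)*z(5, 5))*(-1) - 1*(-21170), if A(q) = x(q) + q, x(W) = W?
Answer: 21221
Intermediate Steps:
A(q) = 2*q (A(q) = q + q = 2*q)
z(L, I) = -8 + I*L (z(L, I) = 2*(-4) + I*L = -8 + I*L)
(U(5, -3)*z(5, 5))*(-1) - 1*(-21170) = -3*(-8 + 5*5)*(-1) - 1*(-21170) = -3*(-8 + 25)*(-1) + 21170 = -3*17*(-1) + 21170 = -51*(-1) + 21170 = 51 + 21170 = 21221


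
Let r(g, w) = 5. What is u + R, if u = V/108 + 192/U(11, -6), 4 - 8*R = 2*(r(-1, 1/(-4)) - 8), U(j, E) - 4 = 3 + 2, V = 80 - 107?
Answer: 67/3 ≈ 22.333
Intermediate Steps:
V = -27
U(j, E) = 9 (U(j, E) = 4 + (3 + 2) = 4 + 5 = 9)
R = 5/4 (R = ½ - (5 - 8)/4 = ½ - (-3)/4 = ½ - ⅛*(-6) = ½ + ¾ = 5/4 ≈ 1.2500)
u = 253/12 (u = -27/108 + 192/9 = -27*1/108 + 192*(⅑) = -¼ + 64/3 = 253/12 ≈ 21.083)
u + R = 253/12 + 5/4 = 67/3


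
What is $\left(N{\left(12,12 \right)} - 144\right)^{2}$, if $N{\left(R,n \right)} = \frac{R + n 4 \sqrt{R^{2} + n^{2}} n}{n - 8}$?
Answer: $5991849 - 487296 \sqrt{2} \approx 5.3027 \cdot 10^{6}$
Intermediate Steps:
$N{\left(R,n \right)} = \frac{R + 4 n^{2} \sqrt{R^{2} + n^{2}}}{-8 + n}$ ($N{\left(R,n \right)} = \frac{R + 4 n \sqrt{R^{2} + n^{2}} n}{-8 + n} = \frac{R + 4 n^{2} \sqrt{R^{2} + n^{2}}}{-8 + n}$)
$\left(N{\left(12,12 \right)} - 144\right)^{2} = \left(\frac{12 + 4 \cdot 12^{2} \sqrt{12^{2} + 12^{2}}}{-8 + 12} - 144\right)^{2} = \left(\frac{12 + 4 \cdot 144 \sqrt{144 + 144}}{4} - 144\right)^{2} = \left(\frac{12 + 4 \cdot 144 \sqrt{288}}{4} - 144\right)^{2} = \left(\frac{12 + 4 \cdot 144 \cdot 12 \sqrt{2}}{4} - 144\right)^{2} = \left(\frac{12 + 6912 \sqrt{2}}{4} - 144\right)^{2} = \left(\left(3 + 1728 \sqrt{2}\right) - 144\right)^{2} = \left(-141 + 1728 \sqrt{2}\right)^{2}$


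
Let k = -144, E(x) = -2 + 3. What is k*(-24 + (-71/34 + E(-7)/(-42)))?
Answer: 447456/119 ≈ 3760.1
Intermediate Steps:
E(x) = 1
k*(-24 + (-71/34 + E(-7)/(-42))) = -144*(-24 + (-71/34 + 1/(-42))) = -144*(-24 + (-71*1/34 + 1*(-1/42))) = -144*(-24 + (-71/34 - 1/42)) = -144*(-24 - 754/357) = -144*(-9322/357) = 447456/119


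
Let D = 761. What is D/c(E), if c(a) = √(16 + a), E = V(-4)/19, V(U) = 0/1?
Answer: 761/4 ≈ 190.25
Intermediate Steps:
V(U) = 0 (V(U) = 0*1 = 0)
E = 0 (E = 0/19 = 0*(1/19) = 0)
D/c(E) = 761/(√(16 + 0)) = 761/(√16) = 761/4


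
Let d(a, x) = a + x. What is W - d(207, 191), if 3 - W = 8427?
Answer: -8822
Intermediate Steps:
W = -8424 (W = 3 - 1*8427 = 3 - 8427 = -8424)
W - d(207, 191) = -8424 - (207 + 191) = -8424 - 1*398 = -8424 - 398 = -8822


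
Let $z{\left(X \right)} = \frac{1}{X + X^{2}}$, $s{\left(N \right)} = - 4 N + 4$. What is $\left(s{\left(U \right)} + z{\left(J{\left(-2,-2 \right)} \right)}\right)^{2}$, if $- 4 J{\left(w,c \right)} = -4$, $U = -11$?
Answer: $\frac{9409}{4} \approx 2352.3$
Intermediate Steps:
$J{\left(w,c \right)} = 1$ ($J{\left(w,c \right)} = \left(- \frac{1}{4}\right) \left(-4\right) = 1$)
$s{\left(N \right)} = 4 - 4 N$
$\left(s{\left(U \right)} + z{\left(J{\left(-2,-2 \right)} \right)}\right)^{2} = \left(\left(4 - -44\right) + \frac{1}{1 \left(1 + 1\right)}\right)^{2} = \left(\left(4 + 44\right) + 1 \cdot \frac{1}{2}\right)^{2} = \left(48 + 1 \cdot \frac{1}{2}\right)^{2} = \left(48 + \frac{1}{2}\right)^{2} = \left(\frac{97}{2}\right)^{2} = \frac{9409}{4}$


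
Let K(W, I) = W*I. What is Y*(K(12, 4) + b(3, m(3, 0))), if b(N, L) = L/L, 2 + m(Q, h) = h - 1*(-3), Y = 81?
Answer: 3969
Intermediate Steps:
K(W, I) = I*W
m(Q, h) = 1 + h (m(Q, h) = -2 + (h - 1*(-3)) = -2 + (h + 3) = -2 + (3 + h) = 1 + h)
b(N, L) = 1
Y*(K(12, 4) + b(3, m(3, 0))) = 81*(4*12 + 1) = 81*(48 + 1) = 81*49 = 3969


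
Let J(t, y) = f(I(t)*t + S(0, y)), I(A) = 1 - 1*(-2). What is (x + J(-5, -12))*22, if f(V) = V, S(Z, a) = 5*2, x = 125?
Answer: 2640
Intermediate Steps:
I(A) = 3 (I(A) = 1 + 2 = 3)
S(Z, a) = 10
J(t, y) = 10 + 3*t (J(t, y) = 3*t + 10 = 10 + 3*t)
(x + J(-5, -12))*22 = (125 + (10 + 3*(-5)))*22 = (125 + (10 - 15))*22 = (125 - 5)*22 = 120*22 = 2640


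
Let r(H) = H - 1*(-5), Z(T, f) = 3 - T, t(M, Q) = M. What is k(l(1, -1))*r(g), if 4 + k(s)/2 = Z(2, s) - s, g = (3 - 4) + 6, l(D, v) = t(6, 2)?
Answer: -180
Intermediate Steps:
l(D, v) = 6
g = 5 (g = -1 + 6 = 5)
k(s) = -6 - 2*s (k(s) = -8 + 2*((3 - 1*2) - s) = -8 + 2*((3 - 2) - s) = -8 + 2*(1 - s) = -8 + (2 - 2*s) = -6 - 2*s)
r(H) = 5 + H (r(H) = H + 5 = 5 + H)
k(l(1, -1))*r(g) = (-6 - 2*6)*(5 + 5) = (-6 - 12)*10 = -18*10 = -180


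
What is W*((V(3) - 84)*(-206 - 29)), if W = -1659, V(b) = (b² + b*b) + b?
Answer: -24561495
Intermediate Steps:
V(b) = b + 2*b² (V(b) = (b² + b²) + b = 2*b² + b = b + 2*b²)
W*((V(3) - 84)*(-206 - 29)) = -1659*(3*(1 + 2*3) - 84)*(-206 - 29) = -1659*(3*(1 + 6) - 84)*(-235) = -1659*(3*7 - 84)*(-235) = -1659*(21 - 84)*(-235) = -(-104517)*(-235) = -1659*14805 = -24561495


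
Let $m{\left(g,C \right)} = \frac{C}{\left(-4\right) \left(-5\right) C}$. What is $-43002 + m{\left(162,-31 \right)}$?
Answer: $- \frac{860039}{20} \approx -43002.0$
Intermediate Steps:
$m{\left(g,C \right)} = \frac{1}{20}$ ($m{\left(g,C \right)} = \frac{C}{20 C} = C \frac{1}{20 C} = \frac{1}{20}$)
$-43002 + m{\left(162,-31 \right)} = -43002 + \frac{1}{20} = - \frac{860039}{20}$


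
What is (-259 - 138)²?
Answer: 157609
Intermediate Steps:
(-259 - 138)² = (-397)² = 157609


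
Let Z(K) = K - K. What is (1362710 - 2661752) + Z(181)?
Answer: -1299042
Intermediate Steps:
Z(K) = 0
(1362710 - 2661752) + Z(181) = (1362710 - 2661752) + 0 = -1299042 + 0 = -1299042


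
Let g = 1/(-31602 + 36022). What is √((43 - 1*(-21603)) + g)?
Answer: √105721229705/2210 ≈ 147.13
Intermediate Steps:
g = 1/4420 ≈ 0.00022624
√((43 - 1*(-21603)) + g) = √((43 - 1*(-21603)) + 1/4420) = √((43 + 21603) + 1/4420) = √(21646 + 1/4420) = √(95675321/4420) = √105721229705/2210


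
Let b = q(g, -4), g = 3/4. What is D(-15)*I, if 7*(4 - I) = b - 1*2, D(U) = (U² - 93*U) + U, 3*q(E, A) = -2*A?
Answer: 43870/7 ≈ 6267.1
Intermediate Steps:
g = ¾ (g = 3*(¼) = ¾ ≈ 0.75000)
q(E, A) = -2*A/3 (q(E, A) = (-2*A)/3 = -2*A/3)
D(U) = U² - 92*U
b = 8/3 (b = -⅔*(-4) = 8/3 ≈ 2.6667)
I = 82/21 (I = 4 - (8/3 - 1*2)/7 = 4 - (8/3 - 2)/7 = 4 - ⅐*⅔ = 4 - 2/21 = 82/21 ≈ 3.9048)
D(-15)*I = -15*(-92 - 15)*(82/21) = -15*(-107)*(82/21) = 1605*(82/21) = 43870/7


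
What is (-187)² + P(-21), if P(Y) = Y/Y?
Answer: 34970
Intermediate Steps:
P(Y) = 1
(-187)² + P(-21) = (-187)² + 1 = 34969 + 1 = 34970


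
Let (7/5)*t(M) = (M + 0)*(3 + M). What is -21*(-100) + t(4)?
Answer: 2120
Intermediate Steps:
t(M) = 5*M*(3 + M)/7 (t(M) = 5*((M + 0)*(3 + M))/7 = 5*(M*(3 + M))/7 = 5*M*(3 + M)/7)
-21*(-100) + t(4) = -21*(-100) + (5/7)*4*(3 + 4) = 2100 + (5/7)*4*7 = 2100 + 20 = 2120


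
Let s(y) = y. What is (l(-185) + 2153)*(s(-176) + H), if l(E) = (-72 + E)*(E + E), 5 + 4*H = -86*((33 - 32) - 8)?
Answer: -10405001/4 ≈ -2.6013e+6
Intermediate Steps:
H = 597/4 (H = -5/4 + (-86*((33 - 32) - 8))/4 = -5/4 + (-86*(1 - 8))/4 = -5/4 + (-86*(-7))/4 = -5/4 + (1/4)*602 = -5/4 + 301/2 = 597/4 ≈ 149.25)
l(E) = 2*E*(-72 + E) (l(E) = (-72 + E)*(2*E) = 2*E*(-72 + E))
(l(-185) + 2153)*(s(-176) + H) = (2*(-185)*(-72 - 185) + 2153)*(-176 + 597/4) = (2*(-185)*(-257) + 2153)*(-107/4) = (95090 + 2153)*(-107/4) = 97243*(-107/4) = -10405001/4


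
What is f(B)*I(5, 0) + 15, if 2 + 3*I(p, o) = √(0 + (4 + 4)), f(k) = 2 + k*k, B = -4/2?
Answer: 11 + 4*√2 ≈ 16.657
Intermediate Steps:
B = -2 (B = -4*½ = -2)
f(k) = 2 + k²
I(p, o) = -⅔ + 2*√2/3 (I(p, o) = -⅔ + √(0 + (4 + 4))/3 = -⅔ + √(0 + 8)/3 = -⅔ + √8/3 = -⅔ + (2*√2)/3 = -⅔ + 2*√2/3)
f(B)*I(5, 0) + 15 = (2 + (-2)²)*(-⅔ + 2*√2/3) + 15 = (2 + 4)*(-⅔ + 2*√2/3) + 15 = 6*(-⅔ + 2*√2/3) + 15 = (-4 + 4*√2) + 15 = 11 + 4*√2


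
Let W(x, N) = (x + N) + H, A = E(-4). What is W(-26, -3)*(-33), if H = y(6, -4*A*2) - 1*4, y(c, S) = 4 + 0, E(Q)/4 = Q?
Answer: 957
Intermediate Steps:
E(Q) = 4*Q
A = -16 (A = 4*(-4) = -16)
y(c, S) = 4
H = 0 (H = 4 - 1*4 = 4 - 4 = 0)
W(x, N) = N + x (W(x, N) = (x + N) + 0 = (N + x) + 0 = N + x)
W(-26, -3)*(-33) = (-3 - 26)*(-33) = -29*(-33) = 957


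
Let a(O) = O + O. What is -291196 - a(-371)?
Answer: -290454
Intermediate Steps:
a(O) = 2*O
-291196 - a(-371) = -291196 - 2*(-371) = -291196 - 1*(-742) = -291196 + 742 = -290454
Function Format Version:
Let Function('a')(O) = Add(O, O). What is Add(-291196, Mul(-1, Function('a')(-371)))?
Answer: -290454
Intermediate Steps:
Function('a')(O) = Mul(2, O)
Add(-291196, Mul(-1, Function('a')(-371))) = Add(-291196, Mul(-1, Mul(2, -371))) = Add(-291196, Mul(-1, -742)) = Add(-291196, 742) = -290454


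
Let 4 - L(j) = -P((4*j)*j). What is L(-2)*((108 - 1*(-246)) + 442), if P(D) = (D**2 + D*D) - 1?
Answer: 409940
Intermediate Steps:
P(D) = -1 + 2*D**2 (P(D) = (D**2 + D**2) - 1 = 2*D**2 - 1 = -1 + 2*D**2)
L(j) = 3 + 32*j**4 (L(j) = 4 - (-1)*(-1 + 2*((4*j)*j)**2) = 4 - (-1)*(-1 + 2*(4*j**2)**2) = 4 - (-1)*(-1 + 2*(16*j**4)) = 4 - (-1)*(-1 + 32*j**4) = 4 - (1 - 32*j**4) = 4 + (-1 + 32*j**4) = 3 + 32*j**4)
L(-2)*((108 - 1*(-246)) + 442) = (3 + 32*(-2)**4)*((108 - 1*(-246)) + 442) = (3 + 32*16)*((108 + 246) + 442) = (3 + 512)*(354 + 442) = 515*796 = 409940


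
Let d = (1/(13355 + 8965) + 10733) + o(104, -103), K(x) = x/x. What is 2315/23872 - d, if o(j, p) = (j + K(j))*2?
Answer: -364414429987/33301440 ≈ -10943.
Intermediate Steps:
K(x) = 1
o(j, p) = 2 + 2*j (o(j, p) = (j + 1)*2 = (1 + j)*2 = 2 + 2*j)
d = 244247761/22320 (d = (1/(13355 + 8965) + 10733) + (2 + 2*104) = (1/22320 + 10733) + (2 + 208) = (1/22320 + 10733) + 210 = 239560561/22320 + 210 = 244247761/22320 ≈ 10943.)
2315/23872 - d = 2315/23872 - 1*244247761/22320 = 2315*(1/23872) - 244247761/22320 = 2315/23872 - 244247761/22320 = -364414429987/33301440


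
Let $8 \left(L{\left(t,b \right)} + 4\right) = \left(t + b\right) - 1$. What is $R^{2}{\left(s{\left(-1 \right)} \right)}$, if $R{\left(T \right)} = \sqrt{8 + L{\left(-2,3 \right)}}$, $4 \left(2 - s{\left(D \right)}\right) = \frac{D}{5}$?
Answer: $4$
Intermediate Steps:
$s{\left(D \right)} = 2 - \frac{D}{20}$ ($s{\left(D \right)} = 2 - \frac{D \frac{1}{5}}{4} = 2 - \frac{\frac{1}{5} D}{4} = 2 - \frac{D}{20}$)
$L{\left(t,b \right)} = - \frac{33}{8} + \frac{b}{8} + \frac{t}{8}$ ($L{\left(t,b \right)} = -4 + \frac{\left(t + b\right) - 1}{8} = -4 + \frac{\left(b + t\right) - 1}{8} = -4 + \frac{-1 + b + t}{8} = -4 + \left(- \frac{1}{8} + \frac{b}{8} + \frac{t}{8}\right) = - \frac{33}{8} + \frac{b}{8} + \frac{t}{8}$)
$R{\left(T \right)} = 2$ ($R{\left(T \right)} = \sqrt{8 + \left(- \frac{33}{8} + \frac{1}{8} \cdot 3 + \frac{1}{8} \left(-2\right)\right)} = \sqrt{8 - 4} = \sqrt{4} = 2$)
$R^{2}{\left(s{\left(-1 \right)} \right)} = 2^{2} = 4$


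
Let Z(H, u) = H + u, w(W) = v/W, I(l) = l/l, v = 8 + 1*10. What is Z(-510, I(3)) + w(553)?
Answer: -281459/553 ≈ -508.97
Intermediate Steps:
v = 18 (v = 8 + 10 = 18)
I(l) = 1
w(W) = 18/W
Z(-510, I(3)) + w(553) = (-510 + 1) + 18/553 = -509 + 18*(1/553) = -509 + 18/553 = -281459/553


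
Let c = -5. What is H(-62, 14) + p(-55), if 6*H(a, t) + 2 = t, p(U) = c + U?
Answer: -58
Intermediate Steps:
p(U) = -5 + U
H(a, t) = -⅓ + t/6
H(-62, 14) + p(-55) = (-⅓ + (⅙)*14) + (-5 - 55) = (-⅓ + 7/3) - 60 = 2 - 60 = -58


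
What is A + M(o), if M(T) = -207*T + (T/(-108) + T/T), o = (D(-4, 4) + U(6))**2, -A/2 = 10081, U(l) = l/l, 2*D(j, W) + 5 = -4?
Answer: -9805045/432 ≈ -22697.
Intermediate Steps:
D(j, W) = -9/2 (D(j, W) = -5/2 + (1/2)*(-4) = -5/2 - 2 = -9/2)
U(l) = 1
A = -20162 (A = -2*10081 = -20162)
o = 49/4 (o = (-9/2 + 1)**2 = (-7/2)**2 = 49/4 ≈ 12.250)
M(T) = 1 - 22357*T/108 (M(T) = -207*T + (T*(-1/108) + 1) = -207*T + (-T/108 + 1) = -207*T + (1 - T/108) = 1 - 22357*T/108)
A + M(o) = -20162 + (1 - 22357/108*49/4) = -20162 + (1 - 1095493/432) = -20162 - 1095061/432 = -9805045/432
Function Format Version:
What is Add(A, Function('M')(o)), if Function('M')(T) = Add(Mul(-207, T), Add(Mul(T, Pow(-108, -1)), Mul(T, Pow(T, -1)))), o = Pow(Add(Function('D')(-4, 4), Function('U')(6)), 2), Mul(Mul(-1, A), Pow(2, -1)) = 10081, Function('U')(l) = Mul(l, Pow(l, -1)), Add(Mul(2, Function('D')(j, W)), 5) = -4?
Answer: Rational(-9805045, 432) ≈ -22697.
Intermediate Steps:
Function('D')(j, W) = Rational(-9, 2) (Function('D')(j, W) = Add(Rational(-5, 2), Mul(Rational(1, 2), -4)) = Add(Rational(-5, 2), -2) = Rational(-9, 2))
Function('U')(l) = 1
A = -20162 (A = Mul(-2, 10081) = -20162)
o = Rational(49, 4) (o = Pow(Add(Rational(-9, 2), 1), 2) = Pow(Rational(-7, 2), 2) = Rational(49, 4) ≈ 12.250)
Function('M')(T) = Add(1, Mul(Rational(-22357, 108), T)) (Function('M')(T) = Add(Mul(-207, T), Add(Mul(T, Rational(-1, 108)), 1)) = Add(Mul(-207, T), Add(Mul(Rational(-1, 108), T), 1)) = Add(Mul(-207, T), Add(1, Mul(Rational(-1, 108), T))) = Add(1, Mul(Rational(-22357, 108), T)))
Add(A, Function('M')(o)) = Add(-20162, Add(1, Mul(Rational(-22357, 108), Rational(49, 4)))) = Add(-20162, Add(1, Rational(-1095493, 432))) = Add(-20162, Rational(-1095061, 432)) = Rational(-9805045, 432)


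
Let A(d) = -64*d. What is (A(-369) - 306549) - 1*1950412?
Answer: -2233345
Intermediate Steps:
(A(-369) - 306549) - 1*1950412 = (-64*(-369) - 306549) - 1*1950412 = (23616 - 306549) - 1950412 = -282933 - 1950412 = -2233345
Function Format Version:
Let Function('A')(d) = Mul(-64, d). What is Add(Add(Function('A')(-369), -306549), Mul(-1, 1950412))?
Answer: -2233345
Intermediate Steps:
Add(Add(Function('A')(-369), -306549), Mul(-1, 1950412)) = Add(Add(Mul(-64, -369), -306549), Mul(-1, 1950412)) = Add(Add(23616, -306549), -1950412) = Add(-282933, -1950412) = -2233345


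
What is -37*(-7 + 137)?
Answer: -4810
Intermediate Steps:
-37*(-7 + 137) = -37*130 = -4810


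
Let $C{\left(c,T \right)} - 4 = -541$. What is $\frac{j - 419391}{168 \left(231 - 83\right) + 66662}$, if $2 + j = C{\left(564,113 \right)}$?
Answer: $- \frac{209965}{45763} \approx -4.5881$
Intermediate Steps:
$C{\left(c,T \right)} = -537$ ($C{\left(c,T \right)} = 4 - 541 = -537$)
$j = -539$ ($j = -2 - 537 = -539$)
$\frac{j - 419391}{168 \left(231 - 83\right) + 66662} = \frac{-539 - 419391}{168 \left(231 - 83\right) + 66662} = - \frac{419930}{168 \cdot 148 + 66662} = - \frac{419930}{24864 + 66662} = - \frac{419930}{91526} = \left(-419930\right) \frac{1}{91526} = - \frac{209965}{45763}$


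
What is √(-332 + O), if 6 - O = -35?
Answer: I*√291 ≈ 17.059*I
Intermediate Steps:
O = 41 (O = 6 - 1*(-35) = 6 + 35 = 41)
√(-332 + O) = √(-332 + 41) = √(-291) = I*√291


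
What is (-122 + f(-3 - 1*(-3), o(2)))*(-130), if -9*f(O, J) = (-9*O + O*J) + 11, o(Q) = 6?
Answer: 144170/9 ≈ 16019.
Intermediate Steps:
f(O, J) = -11/9 + O - J*O/9 (f(O, J) = -((-9*O + O*J) + 11)/9 = -((-9*O + J*O) + 11)/9 = -(11 - 9*O + J*O)/9 = -11/9 + O - J*O/9)
(-122 + f(-3 - 1*(-3), o(2)))*(-130) = (-122 + (-11/9 + (-3 - 1*(-3)) - 1/9*6*(-3 - 1*(-3))))*(-130) = (-122 + (-11/9 + (-3 + 3) - 1/9*6*(-3 + 3)))*(-130) = (-122 + (-11/9 + 0 - 1/9*6*0))*(-130) = (-122 + (-11/9 + 0 + 0))*(-130) = (-122 - 11/9)*(-130) = -1109/9*(-130) = 144170/9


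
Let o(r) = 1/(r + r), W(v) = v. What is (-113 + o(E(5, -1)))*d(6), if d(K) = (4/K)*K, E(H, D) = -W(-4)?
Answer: -903/2 ≈ -451.50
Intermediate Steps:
E(H, D) = 4 (E(H, D) = -1*(-4) = 4)
o(r) = 1/(2*r)
d(K) = 4
(-113 + o(E(5, -1)))*d(6) = (-113 + (½)/4)*4 = (-113 + (½)*(¼))*4 = (-113 + ⅛)*4 = -903/8*4 = -903/2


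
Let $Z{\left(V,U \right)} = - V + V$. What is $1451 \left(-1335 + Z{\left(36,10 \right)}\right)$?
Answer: $-1937085$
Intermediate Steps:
$Z{\left(V,U \right)} = 0$
$1451 \left(-1335 + Z{\left(36,10 \right)}\right) = 1451 \left(-1335 + 0\right) = 1451 \left(-1335\right) = -1937085$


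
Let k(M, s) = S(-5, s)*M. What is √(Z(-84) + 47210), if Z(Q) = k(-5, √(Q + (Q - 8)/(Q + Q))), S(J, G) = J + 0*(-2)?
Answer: √47235 ≈ 217.34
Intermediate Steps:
S(J, G) = J (S(J, G) = J + 0 = J)
k(M, s) = -5*M
Z(Q) = 25 (Z(Q) = -5*(-5) = 25)
√(Z(-84) + 47210) = √(25 + 47210) = √47235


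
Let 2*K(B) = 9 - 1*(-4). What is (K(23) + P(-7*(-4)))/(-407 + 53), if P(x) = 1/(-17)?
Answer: -73/4012 ≈ -0.018195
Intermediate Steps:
P(x) = -1/17
K(B) = 13/2 (K(B) = (9 - 1*(-4))/2 = (9 + 4)/2 = (½)*13 = 13/2)
(K(23) + P(-7*(-4)))/(-407 + 53) = (13/2 - 1/17)/(-407 + 53) = (219/34)/(-354) = (219/34)*(-1/354) = -73/4012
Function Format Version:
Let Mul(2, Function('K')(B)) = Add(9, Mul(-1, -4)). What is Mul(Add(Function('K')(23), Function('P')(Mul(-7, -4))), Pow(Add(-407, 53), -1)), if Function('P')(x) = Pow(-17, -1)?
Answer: Rational(-73, 4012) ≈ -0.018195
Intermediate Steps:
Function('P')(x) = Rational(-1, 17)
Function('K')(B) = Rational(13, 2) (Function('K')(B) = Mul(Rational(1, 2), Add(9, Mul(-1, -4))) = Mul(Rational(1, 2), Add(9, 4)) = Mul(Rational(1, 2), 13) = Rational(13, 2))
Mul(Add(Function('K')(23), Function('P')(Mul(-7, -4))), Pow(Add(-407, 53), -1)) = Mul(Add(Rational(13, 2), Rational(-1, 17)), Pow(Add(-407, 53), -1)) = Mul(Rational(219, 34), Pow(-354, -1)) = Mul(Rational(219, 34), Rational(-1, 354)) = Rational(-73, 4012)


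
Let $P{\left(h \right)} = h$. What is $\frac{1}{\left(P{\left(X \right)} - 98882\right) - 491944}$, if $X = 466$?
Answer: $- \frac{1}{590360} \approx -1.6939 \cdot 10^{-6}$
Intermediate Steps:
$\frac{1}{\left(P{\left(X \right)} - 98882\right) - 491944} = \frac{1}{\left(466 - 98882\right) - 491944} = \frac{1}{-98416 - 491944} = \frac{1}{-590360} = - \frac{1}{590360}$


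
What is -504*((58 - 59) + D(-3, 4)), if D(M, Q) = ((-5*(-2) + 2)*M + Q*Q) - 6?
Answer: 13608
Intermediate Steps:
D(M, Q) = -6 + Q² + 12*M (D(M, Q) = ((10 + 2)*M + Q²) - 6 = (12*M + Q²) - 6 = (Q² + 12*M) - 6 = -6 + Q² + 12*M)
-504*((58 - 59) + D(-3, 4)) = -504*((58 - 59) + (-6 + 4² + 12*(-3))) = -504*(-1 + (-6 + 16 - 36)) = -504*(-1 - 26) = -504*(-27) = 13608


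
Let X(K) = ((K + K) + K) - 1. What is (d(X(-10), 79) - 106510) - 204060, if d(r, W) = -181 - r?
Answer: -310720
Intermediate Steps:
X(K) = -1 + 3*K (X(K) = (2*K + K) - 1 = 3*K - 1 = -1 + 3*K)
(d(X(-10), 79) - 106510) - 204060 = ((-181 - (-1 + 3*(-10))) - 106510) - 204060 = ((-181 - (-1 - 30)) - 106510) - 204060 = ((-181 - 1*(-31)) - 106510) - 204060 = ((-181 + 31) - 106510) - 204060 = (-150 - 106510) - 204060 = -106660 - 204060 = -310720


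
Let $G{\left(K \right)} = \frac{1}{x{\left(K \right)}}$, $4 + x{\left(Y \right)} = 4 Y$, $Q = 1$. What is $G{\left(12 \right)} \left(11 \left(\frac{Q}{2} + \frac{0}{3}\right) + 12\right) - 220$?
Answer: $- \frac{19325}{88} \approx -219.6$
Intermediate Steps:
$x{\left(Y \right)} = -4 + 4 Y$
$G{\left(K \right)} = \frac{1}{-4 + 4 K}$
$G{\left(12 \right)} \left(11 \left(\frac{Q}{2} + \frac{0}{3}\right) + 12\right) - 220 = \frac{1}{4 \left(-1 + 12\right)} \left(11 \left(1 \cdot \frac{1}{2} + \frac{0}{3}\right) + 12\right) - 220 = \frac{1}{4 \cdot 11} \left(11 \left(1 \cdot \frac{1}{2} + 0 \cdot \frac{1}{3}\right) + 12\right) - 220 = \frac{1}{4} \cdot \frac{1}{11} \left(11 \left(\frac{1}{2} + 0\right) + 12\right) - 220 = \frac{11 \cdot \frac{1}{2} + 12}{44} - 220 = \frac{\frac{11}{2} + 12}{44} - 220 = \frac{1}{44} \cdot \frac{35}{2} - 220 = \frac{35}{88} - 220 = - \frac{19325}{88}$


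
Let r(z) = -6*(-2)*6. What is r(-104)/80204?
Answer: 18/20051 ≈ 0.00089771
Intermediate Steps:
r(z) = 72 (r(z) = 12*6 = 72)
r(-104)/80204 = 72/80204 = 72*(1/80204) = 18/20051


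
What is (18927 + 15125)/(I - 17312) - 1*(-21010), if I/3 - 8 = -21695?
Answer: 1730622678/82373 ≈ 21010.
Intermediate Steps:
I = -65061 (I = 24 + 3*(-21695) = 24 - 65085 = -65061)
(18927 + 15125)/(I - 17312) - 1*(-21010) = (18927 + 15125)/(-65061 - 17312) - 1*(-21010) = 34052/(-82373) + 21010 = 34052*(-1/82373) + 21010 = -34052/82373 + 21010 = 1730622678/82373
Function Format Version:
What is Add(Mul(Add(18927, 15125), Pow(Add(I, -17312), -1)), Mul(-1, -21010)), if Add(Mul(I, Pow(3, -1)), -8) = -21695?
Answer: Rational(1730622678, 82373) ≈ 21010.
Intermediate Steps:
I = -65061 (I = Add(24, Mul(3, -21695)) = Add(24, -65085) = -65061)
Add(Mul(Add(18927, 15125), Pow(Add(I, -17312), -1)), Mul(-1, -21010)) = Add(Mul(Add(18927, 15125), Pow(Add(-65061, -17312), -1)), Mul(-1, -21010)) = Add(Mul(34052, Pow(-82373, -1)), 21010) = Add(Mul(34052, Rational(-1, 82373)), 21010) = Add(Rational(-34052, 82373), 21010) = Rational(1730622678, 82373)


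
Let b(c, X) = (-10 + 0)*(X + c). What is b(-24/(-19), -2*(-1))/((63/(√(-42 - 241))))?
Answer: -620*I*√283/1197 ≈ -8.7135*I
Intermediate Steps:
b(c, X) = -10*X - 10*c (b(c, X) = -10*(X + c) = -10*X - 10*c)
b(-24/(-19), -2*(-1))/((63/(√(-42 - 241)))) = (-(-20)*(-1) - (-240)/(-19))/((63/(√(-42 - 241)))) = (-10*2 - (-240)*(-1)/19)/((63/(√(-283)))) = (-20 - 10*24/19)/((63/((I*√283)))) = (-20 - 240/19)/((63*(-I*√283/283))) = -620*I*√283/63/19 = -620*I*√283/1197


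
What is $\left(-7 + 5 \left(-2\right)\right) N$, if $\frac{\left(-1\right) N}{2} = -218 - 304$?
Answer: $-17748$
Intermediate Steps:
$N = 1044$ ($N = - 2 \left(-218 - 304\right) = \left(-2\right) \left(-522\right) = 1044$)
$\left(-7 + 5 \left(-2\right)\right) N = \left(-7 + 5 \left(-2\right)\right) 1044 = \left(-7 - 10\right) 1044 = \left(-17\right) 1044 = -17748$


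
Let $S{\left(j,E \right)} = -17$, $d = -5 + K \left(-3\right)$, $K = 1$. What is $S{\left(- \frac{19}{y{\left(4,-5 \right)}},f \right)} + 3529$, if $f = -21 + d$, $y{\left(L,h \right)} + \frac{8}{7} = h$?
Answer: $3512$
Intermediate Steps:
$y{\left(L,h \right)} = - \frac{8}{7} + h$
$d = -8$ ($d = -5 + 1 \left(-3\right) = -5 - 3 = -8$)
$f = -29$ ($f = -21 - 8 = -29$)
$S{\left(- \frac{19}{y{\left(4,-5 \right)}},f \right)} + 3529 = -17 + 3529 = 3512$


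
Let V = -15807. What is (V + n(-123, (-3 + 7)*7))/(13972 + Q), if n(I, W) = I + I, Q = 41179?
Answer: -16053/55151 ≈ -0.29107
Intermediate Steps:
n(I, W) = 2*I
(V + n(-123, (-3 + 7)*7))/(13972 + Q) = (-15807 + 2*(-123))/(13972 + 41179) = (-15807 - 246)/55151 = -16053*1/55151 = -16053/55151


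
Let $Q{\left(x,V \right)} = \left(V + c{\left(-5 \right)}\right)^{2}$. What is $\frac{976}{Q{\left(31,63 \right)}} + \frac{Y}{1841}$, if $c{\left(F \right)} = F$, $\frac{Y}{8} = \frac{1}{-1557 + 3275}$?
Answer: $\frac{385869600}{1329973379} \approx 0.29013$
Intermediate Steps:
$Y = \frac{4}{859}$ ($Y = \frac{8}{-1557 + 3275} = \frac{8}{1718} = 8 \cdot \frac{1}{1718} = \frac{4}{859} \approx 0.0046566$)
$Q{\left(x,V \right)} = \left(-5 + V\right)^{2}$ ($Q{\left(x,V \right)} = \left(V - 5\right)^{2} = \left(-5 + V\right)^{2}$)
$\frac{976}{Q{\left(31,63 \right)}} + \frac{Y}{1841} = \frac{976}{\left(-5 + 63\right)^{2}} + \frac{4}{859 \cdot 1841} = \frac{976}{58^{2}} + \frac{4}{859} \cdot \frac{1}{1841} = \frac{976}{3364} + \frac{4}{1581419} = 976 \cdot \frac{1}{3364} + \frac{4}{1581419} = \frac{244}{841} + \frac{4}{1581419} = \frac{385869600}{1329973379}$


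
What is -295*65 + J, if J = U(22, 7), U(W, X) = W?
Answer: -19153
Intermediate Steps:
J = 22
-295*65 + J = -295*65 + 22 = -19175 + 22 = -19153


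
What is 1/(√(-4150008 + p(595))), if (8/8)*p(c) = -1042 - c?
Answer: -I*√4151645/4151645 ≈ -0.00049078*I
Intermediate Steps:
p(c) = -1042 - c
1/(√(-4150008 + p(595))) = 1/(√(-4150008 + (-1042 - 1*595))) = 1/(√(-4150008 + (-1042 - 595))) = 1/(√(-4150008 - 1637)) = 1/(√(-4151645)) = 1/(I*√4151645) = -I*√4151645/4151645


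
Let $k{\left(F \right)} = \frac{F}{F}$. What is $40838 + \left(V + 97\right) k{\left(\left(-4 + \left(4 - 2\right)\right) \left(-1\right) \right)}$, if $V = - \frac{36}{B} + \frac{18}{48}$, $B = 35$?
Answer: $\frac{11461617}{280} \approx 40934.0$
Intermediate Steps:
$k{\left(F \right)} = 1$
$V = - \frac{183}{280}$ ($V = - \frac{36}{35} + \frac{18}{48} = \left(-36\right) \frac{1}{35} + 18 \cdot \frac{1}{48} = - \frac{36}{35} + \frac{3}{8} = - \frac{183}{280} \approx -0.65357$)
$40838 + \left(V + 97\right) k{\left(\left(-4 + \left(4 - 2\right)\right) \left(-1\right) \right)} = 40838 + \left(- \frac{183}{280} + 97\right) 1 = 40838 + \frac{26977}{280} \cdot 1 = 40838 + \frac{26977}{280} = \frac{11461617}{280}$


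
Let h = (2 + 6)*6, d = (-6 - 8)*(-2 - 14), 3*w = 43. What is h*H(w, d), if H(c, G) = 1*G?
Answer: 10752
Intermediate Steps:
w = 43/3 (w = (1/3)*43 = 43/3 ≈ 14.333)
d = 224 (d = -14*(-16) = 224)
h = 48 (h = 8*6 = 48)
H(c, G) = G
h*H(w, d) = 48*224 = 10752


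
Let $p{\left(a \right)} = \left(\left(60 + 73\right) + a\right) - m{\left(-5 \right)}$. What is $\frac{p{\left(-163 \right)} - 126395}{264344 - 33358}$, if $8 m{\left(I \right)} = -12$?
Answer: $- \frac{36121}{65996} \approx -0.54732$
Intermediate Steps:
$m{\left(I \right)} = - \frac{3}{2}$ ($m{\left(I \right)} = \frac{1}{8} \left(-12\right) = - \frac{3}{2}$)
$p{\left(a \right)} = \frac{269}{2} + a$ ($p{\left(a \right)} = \left(\left(60 + 73\right) + a\right) - - \frac{3}{2} = \left(133 + a\right) + \frac{3}{2} = \frac{269}{2} + a$)
$\frac{p{\left(-163 \right)} - 126395}{264344 - 33358} = \frac{\left(\frac{269}{2} - 163\right) - 126395}{264344 - 33358} = \frac{- \frac{57}{2} - 126395}{230986} = \left(- \frac{252847}{2}\right) \frac{1}{230986} = - \frac{36121}{65996}$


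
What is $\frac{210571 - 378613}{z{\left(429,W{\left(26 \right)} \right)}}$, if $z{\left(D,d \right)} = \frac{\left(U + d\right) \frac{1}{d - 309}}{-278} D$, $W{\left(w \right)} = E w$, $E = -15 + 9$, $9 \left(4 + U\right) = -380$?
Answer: $\frac{465488343}{1859} \approx 2.504 \cdot 10^{5}$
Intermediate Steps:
$U = - \frac{416}{9}$ ($U = -4 + \frac{1}{9} \left(-380\right) = -4 - \frac{380}{9} = - \frac{416}{9} \approx -46.222$)
$E = -6$
$W{\left(w \right)} = - 6 w$
$z{\left(D,d \right)} = - \frac{D \left(- \frac{416}{9} + d\right)}{278 \left(-309 + d\right)}$ ($z{\left(D,d \right)} = \frac{\left(- \frac{416}{9} + d\right) \frac{1}{d - 309}}{-278} D = \frac{- \frac{416}{9} + d}{-309 + d} \left(- \frac{1}{278}\right) D = - \frac{- \frac{416}{9} + d}{278 \left(-309 + d\right)} D = - \frac{D \left(- \frac{416}{9} + d\right)}{278 \left(-309 + d\right)}$)
$\frac{210571 - 378613}{z{\left(429,W{\left(26 \right)} \right)}} = \frac{210571 - 378613}{\frac{1}{2502} \cdot 429 \frac{1}{-309 - 156} \left(416 - 9 \left(\left(-6\right) 26\right)\right)} = \frac{210571 - 378613}{\frac{1}{2502} \cdot 429 \frac{1}{-309 - 156} \left(416 - -1404\right)} = - \frac{168042}{\frac{1}{2502} \cdot 429 \frac{1}{-465} \left(416 + 1404\right)} = - \frac{168042}{\frac{1}{2502} \cdot 429 \left(- \frac{1}{465}\right) 1820} = - \frac{168042}{- \frac{26026}{38781}} = \left(-168042\right) \left(- \frac{38781}{26026}\right) = \frac{465488343}{1859}$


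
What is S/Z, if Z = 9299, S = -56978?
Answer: -56978/9299 ≈ -6.1273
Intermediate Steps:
S/Z = -56978/9299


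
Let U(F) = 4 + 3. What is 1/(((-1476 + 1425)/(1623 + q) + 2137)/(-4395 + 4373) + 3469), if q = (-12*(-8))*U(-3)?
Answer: 495/1669073 ≈ 0.00029657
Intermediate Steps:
U(F) = 7
q = 672 (q = -12*(-8)*7 = 96*7 = 672)
1/(((-1476 + 1425)/(1623 + q) + 2137)/(-4395 + 4373) + 3469) = 1/(((-1476 + 1425)/(1623 + 672) + 2137)/(-4395 + 4373) + 3469) = 1/((-51/2295 + 2137)/(-22) + 3469) = 1/((-51*1/2295 + 2137)*(-1/22) + 3469) = 1/((-1/45 + 2137)*(-1/22) + 3469) = 1/((96164/45)*(-1/22) + 3469) = 1/(-48082/495 + 3469) = 1/(1669073/495) = 495/1669073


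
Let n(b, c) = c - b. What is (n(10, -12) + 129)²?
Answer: 11449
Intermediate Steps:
(n(10, -12) + 129)² = ((-12 - 1*10) + 129)² = ((-12 - 10) + 129)² = (-22 + 129)² = 107² = 11449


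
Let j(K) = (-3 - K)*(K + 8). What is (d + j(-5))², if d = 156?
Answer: 26244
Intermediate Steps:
j(K) = (-3 - K)*(8 + K)
(d + j(-5))² = (156 + (-24 - 1*(-5)² - 11*(-5)))² = (156 + (-24 - 1*25 + 55))² = (156 + (-24 - 25 + 55))² = (156 + 6)² = 162² = 26244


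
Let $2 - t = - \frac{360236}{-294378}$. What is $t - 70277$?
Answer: $- \frac{10343887093}{147189} \approx -70276.0$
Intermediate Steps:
$t = \frac{114260}{147189}$ ($t = 2 - - \frac{360236}{-294378} = 2 - \left(-360236\right) \left(- \frac{1}{294378}\right) = 2 - \frac{180118}{147189} = \frac{114260}{147189} \approx 0.77628$)
$t - 70277 = \frac{114260}{147189} - 70277 = - \frac{10343887093}{147189}$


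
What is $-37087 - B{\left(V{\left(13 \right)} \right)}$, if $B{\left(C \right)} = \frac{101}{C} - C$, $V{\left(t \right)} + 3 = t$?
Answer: $- \frac{370871}{10} \approx -37087.0$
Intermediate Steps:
$V{\left(t \right)} = -3 + t$
$B{\left(C \right)} = - C + \frac{101}{C}$
$-37087 - B{\left(V{\left(13 \right)} \right)} = -37087 - \left(- (-3 + 13) + \frac{101}{-3 + 13}\right) = -37087 - \left(\left(-1\right) 10 + \frac{101}{10}\right) = -37087 - \left(-10 + 101 \cdot \frac{1}{10}\right) = -37087 - \left(-10 + \frac{101}{10}\right) = -37087 - \frac{1}{10} = - \frac{370871}{10}$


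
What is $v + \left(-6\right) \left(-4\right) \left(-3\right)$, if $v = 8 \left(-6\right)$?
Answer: $-120$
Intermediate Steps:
$v = -48$
$v + \left(-6\right) \left(-4\right) \left(-3\right) = -48 + \left(-6\right) \left(-4\right) \left(-3\right) = -48 + 24 \left(-3\right) = -48 - 72 = -120$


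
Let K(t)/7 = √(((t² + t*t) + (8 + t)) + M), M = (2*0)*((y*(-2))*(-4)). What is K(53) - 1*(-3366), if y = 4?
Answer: 3366 + 21*√631 ≈ 3893.5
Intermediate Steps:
M = 0 (M = (2*0)*((4*(-2))*(-4)) = 0*(-8*(-4)) = 0*32 = 0)
K(t) = 7*√(8 + t + 2*t²) (K(t) = 7*√(((t² + t*t) + (8 + t)) + 0) = 7*√(((t² + t²) + (8 + t)) + 0) = 7*√((2*t² + (8 + t)) + 0) = 7*√((8 + t + 2*t²) + 0) = 7*√(8 + t + 2*t²))
K(53) - 1*(-3366) = 7*√(8 + 53 + 2*53²) - 1*(-3366) = 7*√(8 + 53 + 2*2809) + 3366 = 7*√(8 + 53 + 5618) + 3366 = 7*√5679 + 3366 = 7*(3*√631) + 3366 = 21*√631 + 3366 = 3366 + 21*√631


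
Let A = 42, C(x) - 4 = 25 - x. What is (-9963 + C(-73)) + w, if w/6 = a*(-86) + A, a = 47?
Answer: -33861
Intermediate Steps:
C(x) = 29 - x (C(x) = 4 + (25 - x) = 29 - x)
w = -24000 (w = 6*(47*(-86) + 42) = 6*(-4042 + 42) = 6*(-4000) = -24000)
(-9963 + C(-73)) + w = (-9963 + (29 - 1*(-73))) - 24000 = (-9963 + (29 + 73)) - 24000 = (-9963 + 102) - 24000 = -9861 - 24000 = -33861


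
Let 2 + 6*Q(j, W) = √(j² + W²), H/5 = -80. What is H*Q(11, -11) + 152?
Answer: 856/3 - 2200*√2/3 ≈ -751.76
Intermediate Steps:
H = -400 (H = 5*(-80) = -400)
Q(j, W) = -⅓ + √(W² + j²)/6 (Q(j, W) = -⅓ + √(j² + W²)/6 = -⅓ + √(W² + j²)/6)
H*Q(11, -11) + 152 = -400*(-⅓ + √((-11)² + 11²)/6) + 152 = -400*(-⅓ + √(121 + 121)/6) + 152 = -400*(-⅓ + √242/6) + 152 = -400*(-⅓ + (11*√2)/6) + 152 = -400*(-⅓ + 11*√2/6) + 152 = (400/3 - 2200*√2/3) + 152 = 856/3 - 2200*√2/3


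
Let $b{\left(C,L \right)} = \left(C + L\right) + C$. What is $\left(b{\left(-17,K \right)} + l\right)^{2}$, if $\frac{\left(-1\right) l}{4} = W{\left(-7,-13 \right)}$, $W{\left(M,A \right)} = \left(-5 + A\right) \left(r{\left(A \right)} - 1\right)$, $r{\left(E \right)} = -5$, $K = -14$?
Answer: $230400$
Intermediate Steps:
$W{\left(M,A \right)} = 30 - 6 A$ ($W{\left(M,A \right)} = \left(-5 + A\right) \left(-5 - 1\right) = \left(-5 + A\right) \left(-6\right) = 30 - 6 A$)
$b{\left(C,L \right)} = L + 2 C$
$l = -432$ ($l = - 4 \left(30 - -78\right) = - 4 \left(30 + 78\right) = \left(-4\right) 108 = -432$)
$\left(b{\left(-17,K \right)} + l\right)^{2} = \left(\left(-14 + 2 \left(-17\right)\right) - 432\right)^{2} = \left(\left(-14 - 34\right) - 432\right)^{2} = \left(-48 - 432\right)^{2} = \left(-480\right)^{2} = 230400$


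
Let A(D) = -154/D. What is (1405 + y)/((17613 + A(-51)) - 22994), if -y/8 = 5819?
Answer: 2302497/274277 ≈ 8.3948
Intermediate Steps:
y = -46552 (y = -8*5819 = -46552)
(1405 + y)/((17613 + A(-51)) - 22994) = (1405 - 46552)/((17613 - 154/(-51)) - 22994) = -45147/((17613 - 154*(-1/51)) - 22994) = -45147/((17613 + 154/51) - 22994) = -45147/(898417/51 - 22994) = -45147/(-274277/51) = -45147*(-51/274277) = 2302497/274277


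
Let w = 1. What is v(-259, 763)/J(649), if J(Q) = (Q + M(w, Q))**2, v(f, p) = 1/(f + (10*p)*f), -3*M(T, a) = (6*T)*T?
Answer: -1/827350967261 ≈ -1.2087e-12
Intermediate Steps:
M(T, a) = -2*T**2 (M(T, a) = -6*T*T/3 = -2*T**2)
v(f, p) = 1/(f + 10*f*p)
J(Q) = (-2 + Q)**2 (J(Q) = (Q - 2*1**2)**2 = (Q - 2*1)**2 = (Q - 2)**2 = (-2 + Q)**2)
v(-259, 763)/J(649) = (1/((-259)*(1 + 10*763)))/((-2 + 649)**2) = (-1/(259*(1 + 7630)))/(647**2) = -1/259/7631/418609 = -1/259*1/7631*(1/418609) = -1/1976429*1/418609 = -1/827350967261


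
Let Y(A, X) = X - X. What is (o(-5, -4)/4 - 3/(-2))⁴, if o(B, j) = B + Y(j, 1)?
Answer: 1/256 ≈ 0.0039063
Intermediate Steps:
Y(A, X) = 0
o(B, j) = B (o(B, j) = B + 0 = B)
(o(-5, -4)/4 - 3/(-2))⁴ = (-5/4 - 3/(-2))⁴ = (-5*¼ - 3*(-½))⁴ = (-5/4 + 3/2)⁴ = (¼)⁴ = 1/256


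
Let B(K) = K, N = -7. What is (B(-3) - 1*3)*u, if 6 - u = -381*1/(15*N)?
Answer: -498/35 ≈ -14.229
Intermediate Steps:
u = 83/35 (u = 6 - (-381)/(15*(-7)) = 6 - (-381)/(-105) = 6 - (-381)*(-1)/105 = 6 - 1*127/35 = 6 - 127/35 = 83/35 ≈ 2.3714)
(B(-3) - 1*3)*u = (-3 - 1*3)*(83/35) = (-3 - 3)*(83/35) = -6*83/35 = -498/35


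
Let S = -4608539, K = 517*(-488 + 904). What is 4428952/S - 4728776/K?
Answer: -218704732527/9530458652 ≈ -22.948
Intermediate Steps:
K = 215072 (K = 517*416 = 215072)
4428952/S - 4728776/K = 4428952/(-4608539) - 4728776/215072 = 4428952*(-1/4608539) - 4728776*1/215072 = -4428952/4608539 - 45469/2068 = -218704732527/9530458652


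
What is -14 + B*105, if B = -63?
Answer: -6629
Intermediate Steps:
-14 + B*105 = -14 - 63*105 = -14 - 6615 = -6629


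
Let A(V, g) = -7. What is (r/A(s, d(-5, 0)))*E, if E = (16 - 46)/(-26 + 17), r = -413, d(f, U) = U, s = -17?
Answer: 590/3 ≈ 196.67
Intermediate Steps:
E = 10/3 (E = -30/(-9) = -30*(-⅑) = 10/3 ≈ 3.3333)
(r/A(s, d(-5, 0)))*E = -413/(-7)*(10/3) = -413*(-⅐)*(10/3) = 59*(10/3) = 590/3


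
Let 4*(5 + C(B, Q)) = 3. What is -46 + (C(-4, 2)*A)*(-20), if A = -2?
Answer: -216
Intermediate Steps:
C(B, Q) = -17/4 (C(B, Q) = -5 + (1/4)*3 = -5 + 3/4 = -17/4)
-46 + (C(-4, 2)*A)*(-20) = -46 - 17/4*(-2)*(-20) = -46 + (17/2)*(-20) = -46 - 170 = -216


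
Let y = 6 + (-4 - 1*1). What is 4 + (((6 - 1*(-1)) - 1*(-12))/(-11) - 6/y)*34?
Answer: -2846/11 ≈ -258.73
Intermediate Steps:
y = 1 (y = 6 + (-4 - 1) = 6 - 5 = 1)
4 + (((6 - 1*(-1)) - 1*(-12))/(-11) - 6/y)*34 = 4 + (((6 - 1*(-1)) - 1*(-12))/(-11) - 6/1)*34 = 4 + (((6 + 1) + 12)*(-1/11) - 6*1)*34 = 4 + ((7 + 12)*(-1/11) - 6)*34 = 4 + (19*(-1/11) - 6)*34 = 4 + (-19/11 - 6)*34 = 4 - 85/11*34 = 4 - 2890/11 = -2846/11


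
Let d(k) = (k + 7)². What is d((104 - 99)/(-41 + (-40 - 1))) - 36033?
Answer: -241962131/6724 ≈ -35985.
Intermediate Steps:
d(k) = (7 + k)²
d((104 - 99)/(-41 + (-40 - 1))) - 36033 = (7 + (104 - 99)/(-41 + (-40 - 1)))² - 36033 = (7 + 5/(-41 - 41))² - 36033 = (7 + 5/(-82))² - 36033 = (7 + 5*(-1/82))² - 36033 = (7 - 5/82)² - 36033 = (569/82)² - 36033 = 323761/6724 - 36033 = -241962131/6724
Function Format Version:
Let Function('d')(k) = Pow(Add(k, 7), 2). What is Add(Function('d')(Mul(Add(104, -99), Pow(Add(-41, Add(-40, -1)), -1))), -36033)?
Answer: Rational(-241962131, 6724) ≈ -35985.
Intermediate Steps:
Function('d')(k) = Pow(Add(7, k), 2)
Add(Function('d')(Mul(Add(104, -99), Pow(Add(-41, Add(-40, -1)), -1))), -36033) = Add(Pow(Add(7, Mul(Add(104, -99), Pow(Add(-41, Add(-40, -1)), -1))), 2), -36033) = Add(Pow(Add(7, Mul(5, Pow(Add(-41, -41), -1))), 2), -36033) = Add(Pow(Add(7, Mul(5, Pow(-82, -1))), 2), -36033) = Add(Pow(Add(7, Mul(5, Rational(-1, 82))), 2), -36033) = Add(Pow(Add(7, Rational(-5, 82)), 2), -36033) = Add(Pow(Rational(569, 82), 2), -36033) = Add(Rational(323761, 6724), -36033) = Rational(-241962131, 6724)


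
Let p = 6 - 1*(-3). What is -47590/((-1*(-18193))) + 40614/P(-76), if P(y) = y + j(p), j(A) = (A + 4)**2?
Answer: 244821544/563983 ≈ 434.09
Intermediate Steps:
p = 9 (p = 6 + 3 = 9)
j(A) = (4 + A)**2
P(y) = 169 + y (P(y) = y + (4 + 9)**2 = y + 13**2 = y + 169 = 169 + y)
-47590/((-1*(-18193))) + 40614/P(-76) = -47590/((-1*(-18193))) + 40614/(169 - 76) = -47590/18193 + 40614/93 = -47590*1/18193 + 40614*(1/93) = -47590/18193 + 13538/31 = 244821544/563983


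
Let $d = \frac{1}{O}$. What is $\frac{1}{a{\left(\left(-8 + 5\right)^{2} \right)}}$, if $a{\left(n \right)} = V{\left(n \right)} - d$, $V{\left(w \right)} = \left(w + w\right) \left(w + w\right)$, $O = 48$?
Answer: $\frac{48}{15551} \approx 0.0030866$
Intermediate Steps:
$V{\left(w \right)} = 4 w^{2}$ ($V{\left(w \right)} = 2 w 2 w = 4 w^{2}$)
$d = \frac{1}{48} \approx 0.020833$
$a{\left(n \right)} = - \frac{1}{48} + 4 n^{2}$ ($a{\left(n \right)} = 4 n^{2} - \frac{1}{48} = - \frac{1}{48} + 4 n^{2}$)
$\frac{1}{a{\left(\left(-8 + 5\right)^{2} \right)}} = \frac{1}{- \frac{1}{48} + 4 \left(\left(-8 + 5\right)^{2}\right)^{2}} = \frac{1}{- \frac{1}{48} + 4 \left(\left(-3\right)^{2}\right)^{2}} = \frac{1}{- \frac{1}{48} + 4 \cdot 9^{2}} = \frac{1}{- \frac{1}{48} + 4 \cdot 81} = \frac{1}{- \frac{1}{48} + 324} = \frac{1}{\frac{15551}{48}} = \frac{48}{15551}$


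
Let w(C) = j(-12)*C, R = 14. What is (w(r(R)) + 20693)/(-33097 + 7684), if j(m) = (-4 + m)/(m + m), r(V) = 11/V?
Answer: -434564/533673 ≈ -0.81429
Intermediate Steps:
j(m) = (-4 + m)/(2*m) (j(m) = (-4 + m)/((2*m)) = (-4 + m)*(1/(2*m)) = (-4 + m)/(2*m))
w(C) = 2*C/3 (w(C) = ((½)*(-4 - 12)/(-12))*C = ((½)*(-1/12)*(-16))*C = 2*C/3)
(w(r(R)) + 20693)/(-33097 + 7684) = (2*(11/14)/3 + 20693)/(-33097 + 7684) = (2*(11*(1/14))/3 + 20693)/(-25413) = ((⅔)*(11/14) + 20693)*(-1/25413) = (11/21 + 20693)*(-1/25413) = (434564/21)*(-1/25413) = -434564/533673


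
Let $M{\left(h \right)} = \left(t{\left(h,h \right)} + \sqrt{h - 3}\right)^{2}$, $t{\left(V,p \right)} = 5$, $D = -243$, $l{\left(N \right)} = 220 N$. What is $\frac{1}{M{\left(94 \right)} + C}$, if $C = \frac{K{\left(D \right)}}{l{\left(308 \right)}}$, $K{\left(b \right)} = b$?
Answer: $\frac{40968305840}{1538184237453} - \frac{45914176000 \sqrt{91}}{19996395086889} \approx 0.0047306$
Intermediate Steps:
$C = - \frac{243}{67760}$ ($C = - \frac{243}{220 \cdot 308} = - \frac{243}{67760} \approx -0.0035862$)
$M{\left(h \right)} = \left(5 + \sqrt{-3 + h}\right)^{2}$ ($M{\left(h \right)} = \left(5 + \sqrt{h - 3}\right)^{2} = \left(5 + \sqrt{-3 + h}\right)^{2}$)
$\frac{1}{M{\left(94 \right)} + C} = \frac{1}{\left(5 + \sqrt{-3 + 94}\right)^{2} - \frac{243}{67760}} = \frac{1}{\left(5 + \sqrt{91}\right)^{2} - \frac{243}{67760}} = \frac{1}{- \frac{243}{67760} + \left(5 + \sqrt{91}\right)^{2}}$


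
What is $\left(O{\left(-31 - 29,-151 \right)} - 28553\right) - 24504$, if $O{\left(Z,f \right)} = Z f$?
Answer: $-43997$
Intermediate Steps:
$\left(O{\left(-31 - 29,-151 \right)} - 28553\right) - 24504 = \left(\left(-31 - 29\right) \left(-151\right) - 28553\right) - 24504 = \left(\left(-60\right) \left(-151\right) - 28553\right) - 24504 = \left(9060 - 28553\right) - 24504 = -19493 - 24504 = -43997$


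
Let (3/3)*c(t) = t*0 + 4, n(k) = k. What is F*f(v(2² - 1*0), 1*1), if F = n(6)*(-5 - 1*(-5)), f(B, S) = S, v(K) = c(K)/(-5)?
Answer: 0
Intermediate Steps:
c(t) = 4 (c(t) = t*0 + 4 = 0 + 4 = 4)
v(K) = -⅘ (v(K) = 4/(-5) = 4*(-⅕) = -⅘)
F = 0 (F = 6*(-5 - 1*(-5)) = 6*(-5 + 5) = 6*0 = 0)
F*f(v(2² - 1*0), 1*1) = 0*(1*1) = 0*1 = 0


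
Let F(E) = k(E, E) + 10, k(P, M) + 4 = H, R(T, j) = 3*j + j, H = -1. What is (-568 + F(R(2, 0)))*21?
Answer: -11823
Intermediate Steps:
R(T, j) = 4*j
k(P, M) = -5 (k(P, M) = -4 - 1 = -5)
F(E) = 5 (F(E) = -5 + 10 = 5)
(-568 + F(R(2, 0)))*21 = (-568 + 5)*21 = -563*21 = -11823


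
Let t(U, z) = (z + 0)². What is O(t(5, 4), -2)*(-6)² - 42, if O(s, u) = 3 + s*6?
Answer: 3522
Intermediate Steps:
t(U, z) = z²
O(s, u) = 3 + 6*s
O(t(5, 4), -2)*(-6)² - 42 = (3 + 6*4²)*(-6)² - 42 = (3 + 6*16)*36 - 42 = (3 + 96)*36 - 42 = 99*36 - 42 = 3564 - 42 = 3522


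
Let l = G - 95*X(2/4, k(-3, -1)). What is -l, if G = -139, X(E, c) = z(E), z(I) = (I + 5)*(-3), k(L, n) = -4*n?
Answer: -2857/2 ≈ -1428.5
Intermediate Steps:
z(I) = -15 - 3*I (z(I) = (5 + I)*(-3) = -15 - 3*I)
X(E, c) = -15 - 3*E
l = 2857/2 (l = -139 - 95*(-15 - 6/4) = -139 - 95*(-15 - 3*1/2) = -139 - 95*(-15 - 3/2) = -139 - 95*(-33/2) = -139 + 3135/2 = 2857/2 ≈ 1428.5)
-l = -1*2857/2 = -2857/2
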